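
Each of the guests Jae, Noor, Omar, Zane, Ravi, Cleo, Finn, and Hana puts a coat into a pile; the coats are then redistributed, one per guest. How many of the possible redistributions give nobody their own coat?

14833

Count assignments avoiding every fixed point. For any j of the 8 guests fixed to their own coat, the other 8−j can be arranged in (8−j)! ways.
By inclusion–exclusion this is Σ_{j=0}^{8} (−1)^j C(8,j)·(8−j)!.
Computing: 40320 − 40320 + 20160 − 6720 + 1680 − 336 + 56 − 8 + 1 = 14833.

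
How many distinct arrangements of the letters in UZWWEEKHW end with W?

Fix W in the last position and arrange the remaining 8 letters.
Those 8 letters have E appearing twice and W appearing twice, giving (8)!/(2!·2!) = 10080.

10080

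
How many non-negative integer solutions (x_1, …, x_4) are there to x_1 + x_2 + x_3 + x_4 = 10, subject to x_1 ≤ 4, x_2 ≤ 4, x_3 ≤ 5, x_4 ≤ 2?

By stars and bars, unrestricted non-negative solutions to x_1+…+x_4 = 10 number C(10+3,3) = 286.
Subtract solutions that violate a single cap (substitute x_i' = x_i − (cap_i+1)): x_1 ≥ 5 gives C(8,3) = 56; x_2 ≥ 5 gives C(8,3) = 56; x_3 ≥ 6 gives C(7,3) = 35; x_4 ≥ 3 gives C(10,3) = 120. Together 267.
Add back pairs where two caps are both exceeded: 1 + 0 + 10 + 0 + 10 + 4 = 25.
By inclusion–exclusion the count is 286 − 267 + 25 = 44.

44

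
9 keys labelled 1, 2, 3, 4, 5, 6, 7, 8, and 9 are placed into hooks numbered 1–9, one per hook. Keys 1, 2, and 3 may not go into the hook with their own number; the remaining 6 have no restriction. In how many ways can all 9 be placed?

256320

Let Aᵢ (for i ∈ {1, 2, 3}) be the placements that put key i in its forbidden hook. Any j of these fix j positions, leaving (9−j)! ways to fill the rest, and there are C(3,j) ways to pick which j.
By inclusion–exclusion, the number of valid placements is Σ_{j=0}^{3} (−1)^j C(3,j)·(9−j)!.
Computing: 362880 − 120960 + 15120 − 720 = 256320.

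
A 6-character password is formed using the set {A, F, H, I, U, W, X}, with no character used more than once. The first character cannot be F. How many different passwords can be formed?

4320

The first character has 7−1 = 6 choices (anything except F).
The remaining 5 characters are filled from the other 6 symbols without repetition: 6 × 5 × 4 × 3 × 2 = 720.
Total: 6 × 720 = 4320.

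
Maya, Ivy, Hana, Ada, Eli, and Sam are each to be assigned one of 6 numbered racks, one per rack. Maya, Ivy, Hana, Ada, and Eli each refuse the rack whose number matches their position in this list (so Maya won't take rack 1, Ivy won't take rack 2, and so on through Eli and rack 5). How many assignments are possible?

309

Let Aᵢ (for 1 ≤ i ≤ 5) be the placements that put person i in their forbidden rack. Any j of these fix j positions, leaving (6−j)! ways to fill the rest, and there are C(5,j) ways to pick which j.
By inclusion–exclusion, the number of valid placements is Σ_{j=0}^{5} (−1)^j C(5,j)·(6−j)!.
Computing: 720 − 600 + 240 − 60 + 10 − 1 = 309.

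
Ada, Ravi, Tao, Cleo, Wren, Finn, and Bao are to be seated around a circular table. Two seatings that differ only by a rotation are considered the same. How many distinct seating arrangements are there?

Fix one person's seat to break rotational symmetry; the remaining 6 people can be arranged in (6)! = 720 ways.

720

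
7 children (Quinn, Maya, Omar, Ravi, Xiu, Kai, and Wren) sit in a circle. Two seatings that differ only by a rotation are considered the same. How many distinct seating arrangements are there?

720

Seat Quinn anywhere (absorbing the rotational symmetry), then permute the other 6: (6)! = 720.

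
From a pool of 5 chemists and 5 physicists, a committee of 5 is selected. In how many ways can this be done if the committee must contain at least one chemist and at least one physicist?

250

Unrestricted: C(10,5) = 252 ways to pick any 5 of the 10.
Selections missing a whole group: no chemists → C(5,5) = 1; no physicists → C(5,5) = 1.
Both groups omitted at once is impossible, so 252 − 2 = 250.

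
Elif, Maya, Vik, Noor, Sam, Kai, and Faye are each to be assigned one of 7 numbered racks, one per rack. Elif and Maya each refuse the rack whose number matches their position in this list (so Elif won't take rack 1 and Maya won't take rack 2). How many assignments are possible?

3720

Let Aᵢ (for i ∈ {1, 2}) be the placements that put person i in their forbidden rack. Any j of these fix j positions, leaving (7−j)! ways to fill the rest, and there are C(2,j) ways to pick which j.
By inclusion–exclusion, the number of valid placements is Σ_{j=0}^{2} (−1)^j C(2,j)·(7−j)!.
Computing: 5040 − 1440 + 120 = 3720.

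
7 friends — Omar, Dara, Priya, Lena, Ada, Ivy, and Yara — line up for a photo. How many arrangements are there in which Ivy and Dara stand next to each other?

Place the 5 others and the Ivy-Dara pair as 6 objects in a line; the pair has 2 internal arrangements.
That gives 2 × 6! = 2 × 720 = 1440.

1440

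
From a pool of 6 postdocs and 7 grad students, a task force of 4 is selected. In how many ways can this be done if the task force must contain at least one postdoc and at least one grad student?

Total 4-person selections from all 13: C(13,4) = 715.
Subtract selections that omit an entire group: no postdocs → C(7,4) = 35; no grad students → C(6,4) = 15.
Both groups omitted at once is impossible, so 715 − 50 = 665.

665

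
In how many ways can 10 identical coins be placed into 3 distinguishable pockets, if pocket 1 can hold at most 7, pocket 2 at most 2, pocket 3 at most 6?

15

Ignoring the caps, the number of non-negative solutions to x_1+…+x_3 = 10 is C(12,2) = 66.
Subtract solutions that violate a single cap (substitute x_i' = x_i − (cap_i+1)): x_1 ≥ 8 gives C(4,2) = 6; x_2 ≥ 3 gives C(9,2) = 36; x_3 ≥ 7 gives C(5,2) = 10. Together 52.
Add back pairs where two caps are both exceeded: 0 + 0 + 1 = 1.
By inclusion–exclusion the count is 66 − 52 + 1 = 15.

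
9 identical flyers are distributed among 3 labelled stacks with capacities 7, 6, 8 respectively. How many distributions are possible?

45

Without the upper bounds there are C(11,2) = 55 ways to split 9 among 3 stacks.
Subtract solutions that violate a single cap (substitute x_i' = x_i − (cap_i+1)): x_1 ≥ 8 gives C(3,2) = 3; x_2 ≥ 7 gives C(4,2) = 6; x_3 ≥ 9 gives C(2,2) = 1. Together 10.
No two caps can be exceeded simultaneously, so the pair terms are all 0.
By inclusion–exclusion the count is 55 − 10 + 0 = 45.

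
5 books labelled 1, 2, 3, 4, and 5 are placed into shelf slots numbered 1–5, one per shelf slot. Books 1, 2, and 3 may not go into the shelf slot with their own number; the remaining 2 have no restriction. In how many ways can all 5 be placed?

Let Aᵢ (for i ∈ {1, 2, 3}) be the placements that put book i in its forbidden shelf slot. Any j of these fix j positions, leaving (5−j)! ways to fill the rest, and there are C(3,j) ways to pick which j.
By inclusion–exclusion, the number of valid placements is Σ_{j=0}^{3} (−1)^j C(3,j)·(5−j)!.
Computing: 120 − 72 + 18 − 2 = 64.

64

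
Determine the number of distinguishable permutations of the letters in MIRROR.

120

The 6 letters of MIRROR have repeats: R appearing 3 times.
The number of distinct arrangements is 6!/(3!) = 720/6 = 120.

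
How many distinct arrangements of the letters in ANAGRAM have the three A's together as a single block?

Treat the 3 copies of A as a single block. The multiset to arrange is then {AAA, G, M, N, R}, 5 items in all.
All 5 items are distinct, so there are (5)! = 120 arrangements.

120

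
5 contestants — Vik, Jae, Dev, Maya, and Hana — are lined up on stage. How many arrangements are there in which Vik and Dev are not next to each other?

Of the 5! = 120 arrangements, those with Vik and Dev adjacent number 2 × 4! = 48 (treat the pair as a block with 2 internal orders).
Complementary counting: 120 − 48 = 72.

72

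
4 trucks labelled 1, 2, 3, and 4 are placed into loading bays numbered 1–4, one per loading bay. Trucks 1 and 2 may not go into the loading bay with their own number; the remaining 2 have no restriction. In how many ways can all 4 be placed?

14

Let Aᵢ (for i ∈ {1, 2}) be the placements that put truck i in its forbidden loading bay. Any j of these fix j positions, leaving (4−j)! ways to fill the rest, and there are C(2,j) ways to pick which j.
By inclusion–exclusion, the number of valid placements is Σ_{j=0}^{2} (−1)^j C(2,j)·(4−j)!.
Computing: 24 − 12 + 2 = 14.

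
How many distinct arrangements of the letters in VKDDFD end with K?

20

With the last slot taken by K, it remains to arrange the other 5 letters (VDDFD).
Those 5 letters have D appearing 3 times, giving (5)!/(3!) = 20.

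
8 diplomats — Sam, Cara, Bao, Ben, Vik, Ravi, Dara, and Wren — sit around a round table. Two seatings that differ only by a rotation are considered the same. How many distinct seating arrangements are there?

Around a circle, 8 distinct people have 8!/8 = (7)! = 5040 rotationally distinct seatings.

5040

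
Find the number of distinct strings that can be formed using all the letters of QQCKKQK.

140

QQCKKQK has 7 letters with K appearing 3 times and Q appearing 3 times.
The number of distinct arrangements is 7!/(3!·3!) = 5040/36 = 140.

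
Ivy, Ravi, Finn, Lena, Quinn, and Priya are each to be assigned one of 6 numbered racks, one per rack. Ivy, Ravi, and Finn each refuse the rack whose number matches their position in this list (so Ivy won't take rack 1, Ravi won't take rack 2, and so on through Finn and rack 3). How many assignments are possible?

426

Let Aᵢ (for i ∈ {1, 2, 3}) be the placements that put person i in their forbidden rack. Any j of these fix j positions, leaving (6−j)! ways to fill the rest, and there are C(3,j) ways to pick which j.
By inclusion–exclusion, the number of valid placements is Σ_{j=0}^{3} (−1)^j C(3,j)·(6−j)!.
Computing: 720 − 360 + 72 − 6 = 426.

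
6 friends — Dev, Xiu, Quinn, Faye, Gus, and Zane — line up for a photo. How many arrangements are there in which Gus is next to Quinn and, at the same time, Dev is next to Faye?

96

Treat {Gus,Quinn} as one block (2 orders) and {Dev,Faye} as another (2 orders).
That leaves 4 units to arrange: 2 × 2 × 4! = 4 × 24 = 96.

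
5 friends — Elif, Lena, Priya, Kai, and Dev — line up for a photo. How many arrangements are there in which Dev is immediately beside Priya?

48

Treat {Dev, Priya} as a single unit. There are 4 units to order, and the pair itself can be ordered 2 ways.
So the count is 2·(4)! = 48.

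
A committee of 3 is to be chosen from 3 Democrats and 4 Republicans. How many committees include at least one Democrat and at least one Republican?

With no constraint there are C(7,3) = 35 possible selections.
Selections missing a whole group: no Democrats → C(4,3) = 4; no Republicans → C(3,3) = 1.
Both groups omitted at once is impossible, so 35 − 5 = 30.

30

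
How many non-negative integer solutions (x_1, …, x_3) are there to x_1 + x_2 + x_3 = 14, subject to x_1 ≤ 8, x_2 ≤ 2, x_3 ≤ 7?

9

Ignoring the caps, the number of non-negative solutions to x_1+…+x_3 = 14 is C(16,2) = 120.
Subtract solutions that violate a single cap (substitute x_i' = x_i − (cap_i+1)): x_1 ≥ 9 gives C(7,2) = 21; x_2 ≥ 3 gives C(13,2) = 78; x_3 ≥ 8 gives C(8,2) = 28. Together 127.
Add back pairs where two caps are both exceeded: 6 + 0 + 10 = 16.
By inclusion–exclusion the count is 120 − 127 + 16 = 9.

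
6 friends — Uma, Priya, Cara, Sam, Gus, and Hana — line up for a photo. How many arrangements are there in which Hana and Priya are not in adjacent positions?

Of the 6! = 720 arrangements, those with Hana and Priya adjacent number 2 × 5! = 240 (treat the pair as a block with 2 internal orders).
So 720 − 240 = 480 arrangements keep them apart.

480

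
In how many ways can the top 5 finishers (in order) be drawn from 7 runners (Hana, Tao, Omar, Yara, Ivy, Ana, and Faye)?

This is an ordered selection of 5 from 7: P(7,5).
That gives 7 × 6 × 5 × 4 × 3 = 2520.

2520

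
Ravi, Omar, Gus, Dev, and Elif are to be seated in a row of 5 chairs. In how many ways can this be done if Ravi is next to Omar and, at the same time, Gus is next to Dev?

24

Treat {Ravi,Omar} as one block (2 orders) and {Gus,Dev} as another (2 orders).
That leaves 3 units to arrange: 2 × 2 × 3! = 4 × 6 = 24.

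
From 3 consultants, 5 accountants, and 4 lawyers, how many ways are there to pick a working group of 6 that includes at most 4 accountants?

Split by how many accountants are chosen (0 through 4).
Sum: C(5,0)·C(7,6) + C(5,1)·C(7,5) + C(5,2)·C(7,4) + C(5,3)·C(7,3) + C(5,4)·C(7,2) = 7 + 105 + 350 + 350 + 105 = 917.

917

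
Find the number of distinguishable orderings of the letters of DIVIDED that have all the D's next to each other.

60

Treat the 3 copies of D as a single block. The multiset to arrange is then {DDD, E, I, I, V}, 5 items in all.
That gives (5)!/(2!) = 60 arrangements.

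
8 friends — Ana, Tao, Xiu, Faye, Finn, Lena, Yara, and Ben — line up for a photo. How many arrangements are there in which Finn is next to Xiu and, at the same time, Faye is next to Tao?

Treat {Finn,Xiu} as one block (2 orders) and {Faye,Tao} as another (2 orders).
That leaves 6 units to arrange: 2 × 2 × 6! = 4 × 720 = 2880.

2880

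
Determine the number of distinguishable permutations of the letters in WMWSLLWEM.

WMWSLLWEM has 9 letters with L appearing twice, M appearing twice, and W appearing 3 times.
So there are 9! / (3!·2!·2!) = 15120 distinguishable arrangements.

15120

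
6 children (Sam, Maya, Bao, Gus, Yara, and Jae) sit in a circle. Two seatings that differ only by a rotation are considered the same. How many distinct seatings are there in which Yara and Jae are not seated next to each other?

Without the restriction there are (5)! = 120 seatings.
Those with Yara next to Jae: fuse the pair into one unit and seat 5 units around a circle — 2·(4)! = 48.
Subtracting, 120 − 48 = 72.

72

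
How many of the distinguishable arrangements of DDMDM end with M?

With the last slot taken by M, it remains to arrange the other 4 letters (DDDM).
Those 4 letters have D appearing 3 times, giving (4)!/(3!) = 4.

4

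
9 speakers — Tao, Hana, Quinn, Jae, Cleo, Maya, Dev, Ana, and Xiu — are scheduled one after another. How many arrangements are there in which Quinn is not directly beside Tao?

Of the 9! = 362880 arrangements, those with Quinn and Tao adjacent number 2 × 8! = 80640 (treat the pair as a block with 2 internal orders).
Complementary counting: 362880 − 80640 = 282240.

282240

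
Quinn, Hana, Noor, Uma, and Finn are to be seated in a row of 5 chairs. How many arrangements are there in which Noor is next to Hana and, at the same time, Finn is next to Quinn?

Treat {Noor,Hana} as one block (2 orders) and {Finn,Quinn} as another (2 orders).
That leaves 3 units to arrange: 2 × 2 × 3! = 4 × 6 = 24.

24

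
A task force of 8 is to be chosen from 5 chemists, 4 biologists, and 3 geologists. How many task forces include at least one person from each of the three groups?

485

Unrestricted: C(12,8) = 495 ways to pick any 8 of the 12.
Subtract selections that omit an entire group: no chemists → C(7,8) = 0; no biologists → C(8,8) = 1; no geologists → C(9,8) = 9.
Add back selections omitting two groups (i.e. drawn from a single group): C(5,8) + C(4,8) + C(3,8) = 0.
By inclusion–exclusion: 495 − 10 + 0 = 485.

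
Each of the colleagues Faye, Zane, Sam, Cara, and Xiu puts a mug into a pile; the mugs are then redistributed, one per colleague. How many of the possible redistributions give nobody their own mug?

This is the derangement count D_5: permutations of 5 items with no fixed point.
By inclusion–exclusion this is Σ_{j=0}^{5} (−1)^j C(5,j)·(5−j)!.
Computing: 120 − 120 + 60 − 20 + 5 − 1 = 44.

44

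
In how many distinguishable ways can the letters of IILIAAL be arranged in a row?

The 7 letters of IILIAAL have repeats: A appearing twice, I appearing 3 times, and L appearing twice.
The number of distinct arrangements is 7!/(3!·2!·2!) = 5040/24 = 210.

210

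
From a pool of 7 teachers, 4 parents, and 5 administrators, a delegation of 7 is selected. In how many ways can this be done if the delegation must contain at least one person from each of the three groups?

10283

Unrestricted: C(16,7) = 11440 ways to pick any 7 of the 16.
Subtract selections that omit an entire group: no teachers → C(9,7) = 36; no parents → C(12,7) = 792; no administrators → C(11,7) = 330.
Add back selections omitting two groups (i.e. drawn from a single group): C(7,7) + C(4,7) + C(5,7) = 1.
By inclusion–exclusion: 11440 − 1158 + 1 = 10283.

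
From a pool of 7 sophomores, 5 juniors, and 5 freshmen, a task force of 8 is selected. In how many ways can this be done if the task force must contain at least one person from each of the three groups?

23275

With no constraint there are C(17,8) = 24310 possible selections.
Selections missing a whole group: no sophomores → C(10,8) = 45; no juniors → C(12,8) = 495; no freshmen → C(12,8) = 495.
Add back selections omitting two groups (i.e. drawn from a single group): C(7,8) + C(5,8) + C(5,8) = 0.
By inclusion–exclusion: 24310 − 1035 + 0 = 23275.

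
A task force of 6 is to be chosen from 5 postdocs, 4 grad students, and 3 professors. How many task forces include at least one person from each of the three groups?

805

Unrestricted: C(12,6) = 924 ways to pick any 6 of the 12.
Selections missing a whole group: no postdocs → C(7,6) = 7; no grad students → C(8,6) = 28; no professors → C(9,6) = 84.
Add back selections omitting two groups (i.e. drawn from a single group): C(5,6) + C(4,6) + C(3,6) = 0.
By inclusion–exclusion: 924 − 119 + 0 = 805.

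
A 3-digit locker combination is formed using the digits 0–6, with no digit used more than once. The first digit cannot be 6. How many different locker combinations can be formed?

The first digit has 7−1 = 6 choices (anything except 6).
The remaining 2 digits are filled from the other 6 symbols without repetition: 6 × 5 = 30.
Total: 6 × 30 = 180.

180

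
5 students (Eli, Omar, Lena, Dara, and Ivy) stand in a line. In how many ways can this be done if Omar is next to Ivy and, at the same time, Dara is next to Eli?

Treat {Omar,Ivy} as one block (2 orders) and {Dara,Eli} as another (2 orders).
That leaves 3 units to arrange: 2 × 2 × 3! = 4 × 6 = 24.

24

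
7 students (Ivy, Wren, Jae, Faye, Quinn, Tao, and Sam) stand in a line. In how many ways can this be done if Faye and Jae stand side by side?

1440

Glue Faye and Jae into one block (2 internal orders), leaving 6 units to arrange in a row.
So the count is 2·(6)! = 1440.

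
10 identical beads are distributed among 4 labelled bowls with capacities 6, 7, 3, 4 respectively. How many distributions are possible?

120

By stars and bars, unrestricted non-negative solutions to x_1+…+x_4 = 10 number C(10+3,3) = 286.
Subtract solutions that violate a single cap (substitute x_i' = x_i − (cap_i+1)): x_1 ≥ 7 gives C(6,3) = 20; x_2 ≥ 8 gives C(5,3) = 10; x_3 ≥ 4 gives C(9,3) = 84; x_4 ≥ 5 gives C(8,3) = 56. Together 170.
Add back pairs where two caps are both exceeded: 0 + 0 + 0 + 0 + 0 + 4 = 4.
By inclusion–exclusion the count is 286 − 170 + 4 = 120.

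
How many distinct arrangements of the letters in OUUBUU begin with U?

With the first slot taken by U, it remains to arrange the other 5 letters (OUBUU).
Those 5 letters have U appearing 3 times, giving (5)!/(3!) = 20.

20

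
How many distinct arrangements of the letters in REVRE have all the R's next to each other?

12

Treat the 2 copies of R as a single block. The multiset to arrange is then {RR, E, E, V}, 4 items in all.
That gives (4)!/(2!) = 12 arrangements.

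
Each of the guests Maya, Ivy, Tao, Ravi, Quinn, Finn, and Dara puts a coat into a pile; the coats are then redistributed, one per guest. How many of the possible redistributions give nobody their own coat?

1854

This is the derangement count D_7: permutations of 7 items with no fixed point.
By inclusion–exclusion this is Σ_{j=0}^{7} (−1)^j C(7,j)·(7−j)!.
Computing: 5040 − 5040 + 2520 − 840 + 210 − 42 + 7 − 1 = 1854.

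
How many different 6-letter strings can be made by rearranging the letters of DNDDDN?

15

The 6 letters of DNDDDN have repeats: D appearing 4 times and N appearing twice.
The number of distinct arrangements is 6!/(4!·2!) = 720/48 = 15.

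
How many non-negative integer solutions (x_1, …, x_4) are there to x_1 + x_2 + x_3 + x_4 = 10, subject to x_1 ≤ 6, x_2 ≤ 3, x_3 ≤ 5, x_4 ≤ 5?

Ignoring the caps, the number of non-negative solutions to x_1+…+x_4 = 10 is C(13,3) = 286.
Subtract solutions that violate a single cap (substitute x_i' = x_i − (cap_i+1)): x_1 ≥ 7 gives C(6,3) = 20; x_2 ≥ 4 gives C(9,3) = 84; x_3 ≥ 6 gives C(7,3) = 35; x_4 ≥ 6 gives C(7,3) = 35. Together 174.
Add back pairs where two caps are both exceeded: 0 + 0 + 0 + 1 + 1 + 0 = 2.
By inclusion–exclusion the count is 286 − 174 + 2 = 114.

114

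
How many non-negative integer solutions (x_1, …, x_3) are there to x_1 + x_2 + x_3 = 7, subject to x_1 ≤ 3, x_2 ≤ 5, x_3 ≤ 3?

13

By stars and bars, unrestricted non-negative solutions to x_1+…+x_3 = 7 number C(7+2,2) = 36.
Subtract solutions that violate a single cap (substitute x_i' = x_i − (cap_i+1)): x_1 ≥ 4 gives C(5,2) = 10; x_2 ≥ 6 gives C(3,2) = 3; x_3 ≥ 4 gives C(5,2) = 10. Together 23.
No two caps can be exceeded simultaneously, so the pair terms are all 0.
By inclusion–exclusion the count is 36 − 23 + 0 = 13.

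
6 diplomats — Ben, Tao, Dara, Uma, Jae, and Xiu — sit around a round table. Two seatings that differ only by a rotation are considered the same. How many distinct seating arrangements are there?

Around a circle, 6 distinct people have 6!/6 = (5)! = 120 rotationally distinct seatings.

120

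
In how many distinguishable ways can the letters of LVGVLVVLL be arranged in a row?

630

Letter multiplicities in LVGVLVVLL: G×1, L×4, V×4.
The number of distinct arrangements is 9!/(4!·4!) = 362880/576 = 630.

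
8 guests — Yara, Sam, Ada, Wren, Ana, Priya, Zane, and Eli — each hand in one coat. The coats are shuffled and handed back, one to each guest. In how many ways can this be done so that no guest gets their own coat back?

14833

This is the derangement count D_8: permutations of 8 items with no fixed point.
By inclusion–exclusion this is Σ_{j=0}^{8} (−1)^j C(8,j)·(8−j)!.
Computing: 40320 − 40320 + 20160 − 6720 + 1680 − 336 + 56 − 8 + 1 = 14833.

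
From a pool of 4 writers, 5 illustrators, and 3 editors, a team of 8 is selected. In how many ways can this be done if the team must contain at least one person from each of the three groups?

485

Unrestricted: C(12,8) = 495 ways to pick any 8 of the 12.
Selections missing a whole group: no writers → C(8,8) = 1; no illustrators → C(7,8) = 0; no editors → C(9,8) = 9.
Add back selections omitting two groups (i.e. drawn from a single group): C(4,8) + C(5,8) + C(3,8) = 0.
By inclusion–exclusion: 495 − 10 + 0 = 485.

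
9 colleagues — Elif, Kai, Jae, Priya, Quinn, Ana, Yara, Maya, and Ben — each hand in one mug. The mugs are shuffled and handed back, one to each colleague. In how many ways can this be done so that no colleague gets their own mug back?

This is the derangement count D_9: permutations of 9 items with no fixed point.
By inclusion–exclusion this is Σ_{j=0}^{9} (−1)^j C(9,j)·(9−j)!.
Computing: 362880 − 362880 + 181440 − 60480 + 15120 − 3024 + 504 − 72 + 9 − 1 = 133496.

133496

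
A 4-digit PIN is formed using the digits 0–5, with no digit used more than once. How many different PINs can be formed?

Choose and order 4 of the 6 symbols: the first digit has 6 options, the next 5, then 4, 3.
That product is 6 × 5 × 4 × 3 = 360.

360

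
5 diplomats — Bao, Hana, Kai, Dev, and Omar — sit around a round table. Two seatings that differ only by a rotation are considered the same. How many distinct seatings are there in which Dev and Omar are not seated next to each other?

12

Without the restriction there are (4)! = 24 seatings.
Those with Dev next to Omar: fuse the pair into one unit and seat 4 units around a circle — 2·(3)! = 12.
Subtracting, 24 − 12 = 12.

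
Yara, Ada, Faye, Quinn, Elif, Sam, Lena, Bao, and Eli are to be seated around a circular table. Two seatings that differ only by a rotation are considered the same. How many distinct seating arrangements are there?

Fix one person's seat to break rotational symmetry; the remaining 8 people can be arranged in (8)! = 40320 ways.

40320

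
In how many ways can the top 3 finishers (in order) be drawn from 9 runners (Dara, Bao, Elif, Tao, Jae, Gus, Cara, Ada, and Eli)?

This is an ordered selection of 3 from 9: P(9,3).
That gives 9 × 8 × 7 = 504.

504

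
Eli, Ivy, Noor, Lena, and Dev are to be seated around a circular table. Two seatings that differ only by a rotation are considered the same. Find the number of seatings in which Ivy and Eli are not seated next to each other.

12

All circular seatings of 5 people number (4)! = 24.
Those with Ivy next to Eli: fuse the pair into one unit and seat 4 units around a circle — 2·(3)! = 12.
Subtracting, 24 − 12 = 12.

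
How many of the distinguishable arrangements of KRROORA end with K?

Fix K in the last position and arrange the remaining 6 letters.
Those 6 letters have O appearing twice and R appearing 3 times, giving (6)!/(3!·2!) = 60.

60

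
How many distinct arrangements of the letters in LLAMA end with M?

6

With the last slot taken by M, it remains to arrange the other 4 letters (LLAA).
Those 4 letters have A appearing twice and L appearing twice, giving (4)!/(2!·2!) = 6.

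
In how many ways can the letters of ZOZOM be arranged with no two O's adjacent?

18

There are 5!/(2!·2!) = 30 arrangements of ZOZOM in total.
If the two O's are adjacent, glue them into one block, leaving 4 items to arrange: (4)!/(2!) = 12 ways.
Hence 30 − 12 = 18.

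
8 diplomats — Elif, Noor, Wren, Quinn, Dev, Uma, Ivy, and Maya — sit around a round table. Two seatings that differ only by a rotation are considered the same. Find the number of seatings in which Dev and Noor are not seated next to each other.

All circular seatings of 8 people number (7)! = 5040.
Seatings with Dev beside Noor: treat them as a block with 2 internal orders, giving 2 × (6)! = 1440.
Subtracting, 5040 − 1440 = 3600.

3600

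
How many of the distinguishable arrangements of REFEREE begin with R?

30

Fix R in the first position and arrange the remaining 6 letters.
Those 6 letters have E appearing 4 times, giving (6)!/(4!) = 30.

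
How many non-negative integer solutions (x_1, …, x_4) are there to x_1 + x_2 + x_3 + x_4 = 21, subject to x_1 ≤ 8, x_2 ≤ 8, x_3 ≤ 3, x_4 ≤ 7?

Ignoring the caps, the number of non-negative solutions to x_1+…+x_4 = 21 is C(24,3) = 2024.
Subtract solutions that violate a single cap (substitute x_i' = x_i − (cap_i+1)): x_1 ≥ 9 gives C(15,3) = 455; x_2 ≥ 9 gives C(15,3) = 455; x_3 ≥ 4 gives C(20,3) = 1140; x_4 ≥ 8 gives C(16,3) = 560. Together 2610.
Add back pairs where two caps are both exceeded: 20 + 165 + 35 + 165 + 35 + 220 = 640.
Subtract triples: 0 + 0 + 1 + 1 = 2.
By inclusion–exclusion the count is 2024 − 2610 + 640 − 2 = 52.

52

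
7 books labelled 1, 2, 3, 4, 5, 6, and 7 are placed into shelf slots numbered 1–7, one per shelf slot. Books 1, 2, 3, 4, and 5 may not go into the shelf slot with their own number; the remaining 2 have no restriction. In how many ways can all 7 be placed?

2428

Let Aᵢ (for 1 ≤ i ≤ 5) be the placements that put book i in its forbidden shelf slot. Any j of these fix j positions, leaving (7−j)! ways to fill the rest, and there are C(5,j) ways to pick which j.
By inclusion–exclusion, the number of valid placements is Σ_{j=0}^{5} (−1)^j C(5,j)·(7−j)!.
Computing: 5040 − 3600 + 1200 − 240 + 30 − 2 = 2428.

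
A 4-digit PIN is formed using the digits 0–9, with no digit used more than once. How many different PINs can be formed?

5040

This is a permutation of 4 out of 10: P(10,4) = 10!/6!.
That product is 10 × 9 × 8 × 7 = 5040.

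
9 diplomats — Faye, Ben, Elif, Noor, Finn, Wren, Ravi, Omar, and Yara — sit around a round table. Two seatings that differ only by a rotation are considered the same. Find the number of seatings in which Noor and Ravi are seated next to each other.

10080

Glue Noor and Ravi into a block (2 internal orders). Seating 8 units around a circle gives (7)! arrangements.
So 2 × (7)! = 2 × 5040 = 10080.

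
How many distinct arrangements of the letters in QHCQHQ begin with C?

With the first slot taken by C, it remains to arrange the other 5 letters (QHQHQ).
Those 5 letters have H appearing twice and Q appearing 3 times, giving (5)!/(3!·2!) = 10.

10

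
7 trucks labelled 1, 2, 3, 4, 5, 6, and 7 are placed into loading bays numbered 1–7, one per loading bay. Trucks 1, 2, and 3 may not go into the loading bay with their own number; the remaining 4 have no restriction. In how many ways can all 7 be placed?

Let Aᵢ (for i ∈ {1, 2, 3}) be the placements that put truck i in its forbidden loading bay. Any j of these fix j positions, leaving (7−j)! ways to fill the rest, and there are C(3,j) ways to pick which j.
By inclusion–exclusion, the number of valid placements is Σ_{j=0}^{3} (−1)^j C(3,j)·(7−j)!.
Computing: 5040 − 2160 + 360 − 24 = 3216.

3216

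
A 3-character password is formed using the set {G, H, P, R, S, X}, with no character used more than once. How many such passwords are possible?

Choose and order 3 of the 6 symbols: the first character has 6 options, the next 5, then 4.
That product is 6 × 5 × 4 = 120.

120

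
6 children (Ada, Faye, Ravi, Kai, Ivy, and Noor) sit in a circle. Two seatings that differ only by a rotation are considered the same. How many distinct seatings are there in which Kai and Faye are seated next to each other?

Glue Kai and Faye into a block (2 internal orders). Seating 5 units around a circle gives (4)! arrangements.
So 2 × (4)! = 2 × 24 = 48.

48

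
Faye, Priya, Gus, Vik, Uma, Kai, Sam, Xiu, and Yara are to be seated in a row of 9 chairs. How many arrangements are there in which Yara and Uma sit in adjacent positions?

80640

Place the 7 others and the Yara-Uma pair as 8 objects in a line; the pair has 2 internal arrangements.
That gives 2 × 8! = 2 × 40320 = 80640.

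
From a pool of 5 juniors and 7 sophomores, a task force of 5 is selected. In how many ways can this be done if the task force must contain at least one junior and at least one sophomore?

Unrestricted: C(12,5) = 792 ways to pick any 5 of the 12.
Subtract selections that omit an entire group: no juniors → C(7,5) = 21; no sophomores → C(5,5) = 1.
Both groups omitted at once is impossible, so 792 − 22 = 770.

770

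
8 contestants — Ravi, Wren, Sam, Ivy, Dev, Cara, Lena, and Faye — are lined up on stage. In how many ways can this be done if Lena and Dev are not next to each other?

30240

Of the 8! = 40320 arrangements, those with Lena and Dev adjacent number 2 × 7! = 10080 (treat the pair as a block with 2 internal orders).
So 40320 − 10080 = 30240 arrangements keep them apart.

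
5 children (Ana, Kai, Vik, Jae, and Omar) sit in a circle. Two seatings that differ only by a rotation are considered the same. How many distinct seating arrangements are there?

24

Seat Ana anywhere (absorbing the rotational symmetry), then permute the other 4: (4)! = 24.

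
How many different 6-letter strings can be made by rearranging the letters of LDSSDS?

The 6 letters of LDSSDS have repeats: D appearing twice and S appearing 3 times.
Dividing 6! = 720 by 3!·2! = 12 for the repeated letters gives 60.

60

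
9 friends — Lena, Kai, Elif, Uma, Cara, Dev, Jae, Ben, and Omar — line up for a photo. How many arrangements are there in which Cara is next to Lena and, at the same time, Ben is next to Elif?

20160

Treat {Cara,Lena} as one block (2 orders) and {Ben,Elif} as another (2 orders).
That leaves 7 units to arrange: 2 × 2 × 7! = 4 × 5040 = 20160.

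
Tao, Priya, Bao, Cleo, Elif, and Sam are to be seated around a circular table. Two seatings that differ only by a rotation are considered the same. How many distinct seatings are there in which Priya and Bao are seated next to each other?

48

Treat {Priya, Bao} as one unit (2 internal orders) and seat the resulting 5 units around the table: (4)! circular arrangements.
So 2 × (4)! = 2 × 24 = 48.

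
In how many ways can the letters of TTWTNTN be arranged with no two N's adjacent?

75

There are 7!/(4!·2!) = 105 arrangements of TTWTNTN in total.
Arrangements with the N's together: treat NN as one letter, giving (6)!/(4!) = 30.
Subtracting, 105 − 30 = 75 arrangements keep the N's apart.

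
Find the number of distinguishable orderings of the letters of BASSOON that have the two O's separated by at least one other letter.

900

Total arrangements of BASSOON: 7!/(2!·2!) = 1260.
If the two O's are adjacent, glue them into one block, leaving 6 items to arrange: (6)!/(2!) = 360 ways.
Subtracting, 1260 − 360 = 900 arrangements keep the O's apart.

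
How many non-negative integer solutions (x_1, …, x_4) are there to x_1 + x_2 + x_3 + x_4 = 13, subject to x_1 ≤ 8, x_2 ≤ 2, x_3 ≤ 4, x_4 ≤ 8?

By stars and bars, unrestricted non-negative solutions to x_1+…+x_4 = 13 number C(13+3,3) = 560.
Subtract solutions that violate a single cap (substitute x_i' = x_i − (cap_i+1)): x_1 ≥ 9 gives C(7,3) = 35; x_2 ≥ 3 gives C(13,3) = 286; x_3 ≥ 5 gives C(11,3) = 165; x_4 ≥ 9 gives C(7,3) = 35. Together 521.
Add back pairs where two caps are both exceeded: 4 + 0 + 0 + 56 + 4 + 0 = 64.
By inclusion–exclusion the count is 560 − 521 + 64 = 103.

103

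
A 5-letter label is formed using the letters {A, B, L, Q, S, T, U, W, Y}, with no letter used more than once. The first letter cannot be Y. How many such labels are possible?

The first letter has 9−1 = 8 choices (anything except Y).
The remaining 4 letters are filled from the other 8 symbols without repetition: 8 × 7 × 6 × 5 = 1680.
Total: 8 × 1680 = 13440.

13440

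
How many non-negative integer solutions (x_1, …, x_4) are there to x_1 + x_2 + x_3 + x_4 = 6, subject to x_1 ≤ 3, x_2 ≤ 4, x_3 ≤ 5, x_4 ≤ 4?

By stars and bars, unrestricted non-negative solutions to x_1+…+x_4 = 6 number C(6+3,3) = 84.
Subtract solutions that violate a single cap (substitute x_i' = x_i − (cap_i+1)): x_1 ≥ 4 gives C(5,3) = 10; x_2 ≥ 5 gives C(4,3) = 4; x_3 ≥ 6 gives C(3,3) = 1; x_4 ≥ 5 gives C(4,3) = 4. Together 19.
No two caps can be exceeded simultaneously, so the pair terms are all 0.
By inclusion–exclusion the count is 84 − 19 + 0 = 65.

65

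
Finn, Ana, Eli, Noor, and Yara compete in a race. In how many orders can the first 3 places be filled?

This is an ordered selection of 3 from 5: P(5,3).
That gives 5 × 4 × 3 = 60.

60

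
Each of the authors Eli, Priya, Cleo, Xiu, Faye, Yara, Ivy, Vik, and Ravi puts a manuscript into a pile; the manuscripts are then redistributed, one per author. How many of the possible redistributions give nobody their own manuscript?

133496

Let Aᵢ be the assignments in which author i gets their own manuscript. We want the size of the complement of A₁∪…∪A_9.
By inclusion–exclusion this is Σ_{j=0}^{9} (−1)^j C(9,j)·(9−j)!.
Computing: 362880 − 362880 + 181440 − 60480 + 15120 − 3024 + 504 − 72 + 9 − 1 = 133496.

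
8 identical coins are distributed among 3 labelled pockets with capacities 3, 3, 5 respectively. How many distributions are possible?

10

Ignoring the caps, the number of non-negative solutions to x_1+…+x_3 = 8 is C(10,2) = 45.
Subtract solutions that violate a single cap (substitute x_i' = x_i − (cap_i+1)): x_1 ≥ 4 gives C(6,2) = 15; x_2 ≥ 4 gives C(6,2) = 15; x_3 ≥ 6 gives C(4,2) = 6. Together 36.
Add back pairs where two caps are both exceeded: 1 + 0 + 0 = 1.
By inclusion–exclusion the count is 45 − 36 + 1 = 10.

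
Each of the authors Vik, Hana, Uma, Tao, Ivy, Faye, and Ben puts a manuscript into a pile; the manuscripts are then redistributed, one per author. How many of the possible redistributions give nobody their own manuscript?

1854

Count assignments avoiding every fixed point. For any j of the 7 authors fixed to their own manuscript, the other 7−j can be arranged in (7−j)! ways.
By inclusion–exclusion this is Σ_{j=0}^{7} (−1)^j C(7,j)·(7−j)!.
Computing: 5040 − 5040 + 2520 − 840 + 210 − 42 + 7 − 1 = 1854.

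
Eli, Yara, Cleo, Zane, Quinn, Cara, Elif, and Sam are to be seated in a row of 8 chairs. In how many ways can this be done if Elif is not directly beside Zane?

30240

Of the 8! = 40320 arrangements, those with Elif and Zane adjacent number 2 × 7! = 10080 (treat the pair as a block with 2 internal orders).
Complementary counting: 40320 − 10080 = 30240.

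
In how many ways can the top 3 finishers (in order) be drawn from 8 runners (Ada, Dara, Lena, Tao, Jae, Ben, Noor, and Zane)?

There are 8 choices for 1st place, 7 for 2nd, and 6 for 3rd.
That gives 8 × 7 × 6 = 336.

336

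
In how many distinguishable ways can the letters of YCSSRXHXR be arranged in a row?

YCSSRXHXR has 9 letters with R appearing twice, S appearing twice, and X appearing twice.
The number of distinct arrangements is 9!/(2!·2!·2!) = 362880/8 = 45360.

45360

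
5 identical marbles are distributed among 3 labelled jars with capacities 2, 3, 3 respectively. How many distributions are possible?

Ignoring the caps, the number of non-negative solutions to x_1+…+x_3 = 5 is C(7,2) = 21.
Subtract solutions that violate a single cap (substitute x_i' = x_i − (cap_i+1)): x_1 ≥ 3 gives C(4,2) = 6; x_2 ≥ 4 gives C(3,2) = 3; x_3 ≥ 4 gives C(3,2) = 3. Together 12.
No two caps can be exceeded simultaneously, so the pair terms are all 0.
By inclusion–exclusion the count is 21 − 12 + 0 = 9.

9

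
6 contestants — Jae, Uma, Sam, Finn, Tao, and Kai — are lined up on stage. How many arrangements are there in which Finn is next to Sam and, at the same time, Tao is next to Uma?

Treat {Finn,Sam} as one block (2 orders) and {Tao,Uma} as another (2 orders).
That leaves 4 units to arrange: 2 × 2 × 4! = 4 × 24 = 96.

96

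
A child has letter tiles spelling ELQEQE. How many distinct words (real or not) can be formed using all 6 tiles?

The 6 letters of ELQEQE have repeats: E appearing 3 times and Q appearing twice.
The number of distinct arrangements is 6!/(3!·2!) = 720/12 = 60.

60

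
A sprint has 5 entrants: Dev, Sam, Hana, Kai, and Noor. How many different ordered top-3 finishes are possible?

60

This is an ordered selection of 3 from 5: P(5,3).
That gives 5 × 4 × 3 = 60.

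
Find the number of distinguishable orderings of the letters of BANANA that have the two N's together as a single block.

20

Treat the 2 copies of N as a single block. The multiset to arrange is then {NN, A, A, A, B}, 5 items in all.
That gives (5)!/(3!) = 20 arrangements.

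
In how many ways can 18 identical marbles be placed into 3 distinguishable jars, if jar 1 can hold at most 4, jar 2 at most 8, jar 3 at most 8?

6

Ignoring the caps, the number of non-negative solutions to x_1+…+x_3 = 18 is C(20,2) = 190.
Subtract solutions that violate a single cap (substitute x_i' = x_i − (cap_i+1)): x_1 ≥ 5 gives C(15,2) = 105; x_2 ≥ 9 gives C(11,2) = 55; x_3 ≥ 9 gives C(11,2) = 55. Together 215.
Add back pairs where two caps are both exceeded: 15 + 15 + 1 = 31.
By inclusion–exclusion the count is 190 − 215 + 31 = 6.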